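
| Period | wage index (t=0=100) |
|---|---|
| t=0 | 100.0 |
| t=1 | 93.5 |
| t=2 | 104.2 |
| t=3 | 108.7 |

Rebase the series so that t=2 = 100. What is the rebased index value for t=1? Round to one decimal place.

Rebased(t=1) = 93.5 / 104.2 × 100 = 89.7313

89.7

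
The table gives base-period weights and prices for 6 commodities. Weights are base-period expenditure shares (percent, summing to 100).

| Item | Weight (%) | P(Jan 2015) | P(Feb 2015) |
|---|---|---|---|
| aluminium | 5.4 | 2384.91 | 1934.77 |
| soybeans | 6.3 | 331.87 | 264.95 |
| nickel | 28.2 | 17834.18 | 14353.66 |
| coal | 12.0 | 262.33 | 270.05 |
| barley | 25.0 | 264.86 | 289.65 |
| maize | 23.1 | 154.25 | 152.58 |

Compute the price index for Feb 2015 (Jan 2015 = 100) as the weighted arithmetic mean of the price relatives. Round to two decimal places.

aluminium: 5.4 × (1934.77/2384.91) = 5.4 × 0.811255 = 4.3808
soybeans: 6.3 × (264.95/331.87) = 6.3 × 0.798355 = 5.0296
nickel: 28.2 × (14353.66/17834.18) = 28.2 × 0.804840 = 22.6965
coal: 12.0 × (270.05/262.33) = 12.0 × 1.029429 = 12.3531
barley: 25.0 × (289.65/264.86) = 25.0 × 1.093597 = 27.3399
maize: 23.1 × (152.58/154.25) = 23.1 × 0.989173 = 22.8499
Index = Σ wᵢ·(p₁ᵢ/p₀ᵢ) = 4.3808 + 5.0296 + 22.6965 + 12.3531 + 27.3399 + 22.8499 = 94.6499

94.65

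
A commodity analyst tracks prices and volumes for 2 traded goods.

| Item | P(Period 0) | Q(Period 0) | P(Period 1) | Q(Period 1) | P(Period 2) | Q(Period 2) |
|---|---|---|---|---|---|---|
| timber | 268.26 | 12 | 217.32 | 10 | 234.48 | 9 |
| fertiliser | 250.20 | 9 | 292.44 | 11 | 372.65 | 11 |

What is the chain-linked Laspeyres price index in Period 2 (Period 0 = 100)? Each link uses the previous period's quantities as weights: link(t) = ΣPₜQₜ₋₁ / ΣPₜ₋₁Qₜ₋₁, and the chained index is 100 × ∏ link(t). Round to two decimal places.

Link Period 0→Period 1:
ΣP(Period 1)Q(Period 0) = 217.32×12 + 292.44×9 = 2607.84 + 2631.96 = 5239.8
ΣP(Period 0)Q(Period 0) = 268.26×12 + 250.20×9 = 3219.12 + 2251.8 = 5470.92
link = 5239.8/5470.92 = 0.957755
Link Period 1→Period 2:
ΣP(Period 2)Q(Period 1) = 234.48×10 + 372.65×11 = 2344.8 + 4099.15 = 6443.95
ΣP(Period 1)Q(Period 1) = 217.32×10 + 292.44×11 = 2173.2 + 3216.84 = 5390.04
link = 6443.95/5390.04 = 1.195529
Chained index = 100 × 0.957755 × 1.195529 = 114.5024

114.50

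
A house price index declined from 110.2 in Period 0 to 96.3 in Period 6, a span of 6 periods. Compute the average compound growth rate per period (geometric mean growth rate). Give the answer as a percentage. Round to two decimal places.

-2.22%

Growth factor = (96.3/110.2)^(1/6) = (0.873866)^(1/6) = 0.977779
Growth rate = 0.977779 − 1 = -0.022221 = -2.2221%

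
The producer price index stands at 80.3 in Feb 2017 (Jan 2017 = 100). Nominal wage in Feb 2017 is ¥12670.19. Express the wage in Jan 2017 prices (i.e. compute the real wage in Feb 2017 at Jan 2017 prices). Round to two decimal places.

Real = Nominal ÷ (Index/100) = 12670.19 ÷ (80.3/100)
     = 12670.19 ÷ 0.803 = 15778.5679

15778.57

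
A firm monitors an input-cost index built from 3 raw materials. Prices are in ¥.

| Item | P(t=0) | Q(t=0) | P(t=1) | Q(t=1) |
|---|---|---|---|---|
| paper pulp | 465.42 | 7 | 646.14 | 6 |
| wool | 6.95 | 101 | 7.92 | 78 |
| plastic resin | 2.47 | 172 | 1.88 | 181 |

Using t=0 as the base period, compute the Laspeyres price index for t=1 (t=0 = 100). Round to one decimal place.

128.8

Laspeyres price index uses base-period quantities as weights.
ΣP(t=1)·Q(t=0) = 646.14×7 + 7.92×101 + 1.88×172 = 4522.98 + 799.92 + 323.36 = 5646.26
ΣP(t=0)·Q(t=0) = 465.42×7 + 6.95×101 + 2.47×172 = 3257.94 + 701.95 + 424.84 = 4384.73
Index = 5646.26 / 4384.73 × 100 = 128.7710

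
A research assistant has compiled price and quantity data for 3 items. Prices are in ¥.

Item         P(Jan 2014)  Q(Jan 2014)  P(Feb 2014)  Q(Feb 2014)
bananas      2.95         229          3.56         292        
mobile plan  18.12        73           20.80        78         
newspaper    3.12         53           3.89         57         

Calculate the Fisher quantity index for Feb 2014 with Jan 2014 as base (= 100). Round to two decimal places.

113.45

Laspeyres component (base-period weights):
ΣP(Jan 2014)Q(Feb 2014) = 2.95×292 + 18.12×78 + 3.12×57 = 861.4 + 1413.36 + 177.84 = 2452.6
ΣP(Jan 2014)Q(Jan 2014) = 2.95×229 + 18.12×73 + 3.12×53 = 675.55 + 1322.76 + 165.36 = 2163.67
L = 2452.6 / 2163.67 × 100 = 113.3537
Paasche component (current-period weights):
ΣP(Feb 2014)Q(Feb 2014) = 3.56×292 + 20.80×78 + 3.89×57 = 1039.52 + 1622.4 + 221.73 = 2883.65
ΣP(Feb 2014)Q(Jan 2014) = 3.56×229 + 20.80×73 + 3.89×53 = 815.24 + 1518.4 + 206.17 = 2539.81
P = 2883.65 / 2539.81 × 100 = 113.5380
Fisher = √(L × P) = √(113.3537 × 113.5380) = 113.4458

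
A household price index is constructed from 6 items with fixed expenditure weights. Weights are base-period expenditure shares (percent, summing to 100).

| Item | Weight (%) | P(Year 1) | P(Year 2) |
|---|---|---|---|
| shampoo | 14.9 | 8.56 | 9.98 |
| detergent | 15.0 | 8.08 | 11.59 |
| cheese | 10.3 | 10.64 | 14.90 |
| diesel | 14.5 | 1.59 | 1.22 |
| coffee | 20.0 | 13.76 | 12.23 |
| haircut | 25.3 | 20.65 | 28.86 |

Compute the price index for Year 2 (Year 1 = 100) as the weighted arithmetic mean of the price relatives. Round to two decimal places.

shampoo: 14.9 × (9.98/8.56) = 14.9 × 1.165888 = 17.3717
detergent: 15.0 × (11.59/8.08) = 15.0 × 1.434406 = 21.5161
cheese: 10.3 × (14.90/10.64) = 10.3 × 1.400376 = 14.4239
diesel: 14.5 × (1.22/1.59) = 14.5 × 0.767296 = 11.1258
coffee: 20.0 × (12.23/13.76) = 20.0 × 0.888808 = 17.7762
haircut: 25.3 × (28.86/20.65) = 25.3 × 1.397579 = 35.3587
Index = Σ wᵢ·(p₁ᵢ/p₀ᵢ) = 17.3717 + 21.5161 + 14.4239 + 11.1258 + 17.7762 + 35.3587 = 117.5724

117.57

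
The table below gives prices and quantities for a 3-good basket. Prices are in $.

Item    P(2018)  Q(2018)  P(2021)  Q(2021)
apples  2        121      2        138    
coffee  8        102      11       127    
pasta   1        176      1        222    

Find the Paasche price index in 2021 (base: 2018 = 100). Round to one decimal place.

Paasche price index uses current-period quantities as weights.
ΣP(2021)·Q(2021) = 2×138 + 11×127 + 1×222 = 276 + 1397 + 222 = 1895
ΣP(2018)·Q(2021) = 2×138 + 8×127 + 1×222 = 276 + 1016 + 222 = 1514
Index = 1895 / 1514 × 100 = 125.1651

125.2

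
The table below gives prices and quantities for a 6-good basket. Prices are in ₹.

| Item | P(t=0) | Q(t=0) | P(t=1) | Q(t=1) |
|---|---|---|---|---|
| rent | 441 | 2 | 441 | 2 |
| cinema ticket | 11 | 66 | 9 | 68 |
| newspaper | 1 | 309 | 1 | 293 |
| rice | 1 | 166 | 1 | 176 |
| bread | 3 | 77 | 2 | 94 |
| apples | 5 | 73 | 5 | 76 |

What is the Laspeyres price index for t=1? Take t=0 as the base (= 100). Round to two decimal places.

Laspeyres price index uses base-period quantities as weights.
ΣP(t=1)·Q(t=0) = 441×2 + 9×66 + 1×309 + 1×166 + 2×77 + 5×73 = 882 + 594 + 309 + 166 + 154 + 365 = 2470
ΣP(t=0)·Q(t=0) = 441×2 + 11×66 + 1×309 + 1×166 + 3×77 + 5×73 = 882 + 726 + 309 + 166 + 231 + 365 = 2679
Index = 2470 / 2679 × 100 = 92.1986

92.20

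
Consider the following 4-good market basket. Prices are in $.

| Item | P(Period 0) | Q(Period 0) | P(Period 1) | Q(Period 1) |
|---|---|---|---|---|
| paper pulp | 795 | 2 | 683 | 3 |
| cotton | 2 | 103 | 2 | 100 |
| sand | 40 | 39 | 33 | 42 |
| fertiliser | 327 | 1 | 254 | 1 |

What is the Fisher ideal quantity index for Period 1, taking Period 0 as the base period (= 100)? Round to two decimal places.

Laspeyres component (base-period weights):
ΣP(Period 0)Q(Period 1) = 795×3 + 2×100 + 40×42 + 327×1 = 2385 + 200 + 1680 + 327 = 4592
ΣP(Period 0)Q(Period 0) = 795×2 + 2×103 + 40×39 + 327×1 = 1590 + 206 + 1560 + 327 = 3683
L = 4592 / 3683 × 100 = 124.6810
Paasche component (current-period weights):
ΣP(Period 1)Q(Period 1) = 683×3 + 2×100 + 33×42 + 254×1 = 2049 + 200 + 1386 + 254 = 3889
ΣP(Period 1)Q(Period 0) = 683×2 + 2×103 + 33×39 + 254×1 = 1366 + 206 + 1287 + 254 = 3113
P = 3889 / 3113 × 100 = 124.9277
Fisher = √(L × P) = √(124.6810 × 124.9277) = 124.8043

124.80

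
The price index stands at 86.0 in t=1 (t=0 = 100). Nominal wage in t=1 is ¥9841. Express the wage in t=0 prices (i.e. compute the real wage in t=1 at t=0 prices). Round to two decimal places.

Real = Nominal ÷ (Index/100) = 9841 ÷ (86.0/100)
     = 9841 ÷ 0.860 = 11443.0233

11443.02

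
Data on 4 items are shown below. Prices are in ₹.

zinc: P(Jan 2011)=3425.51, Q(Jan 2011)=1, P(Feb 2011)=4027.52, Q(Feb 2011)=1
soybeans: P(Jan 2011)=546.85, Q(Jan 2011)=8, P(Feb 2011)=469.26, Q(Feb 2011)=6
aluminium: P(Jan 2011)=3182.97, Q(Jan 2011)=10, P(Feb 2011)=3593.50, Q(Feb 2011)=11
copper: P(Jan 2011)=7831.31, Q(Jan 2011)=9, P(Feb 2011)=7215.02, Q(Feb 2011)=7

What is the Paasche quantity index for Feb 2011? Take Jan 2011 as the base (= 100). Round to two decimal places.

89.16

Paasche quantity index uses current-period prices as weights.
ΣP(Feb 2011)·Q(Feb 2011) = 4027.52×1 + 469.26×6 + 3593.50×11 + 7215.02×7 = 4027.52 + 2815.56 + 39528.5 + 50505.14 = 96876.72
ΣP(Feb 2011)·Q(Jan 2011) = 4027.52×1 + 469.26×8 + 3593.50×10 + 7215.02×9 = 4027.52 + 3754.08 + 35935 + 64935.18 = 108651.78
Index = 96876.72 / 108651.78 × 100 = 89.1626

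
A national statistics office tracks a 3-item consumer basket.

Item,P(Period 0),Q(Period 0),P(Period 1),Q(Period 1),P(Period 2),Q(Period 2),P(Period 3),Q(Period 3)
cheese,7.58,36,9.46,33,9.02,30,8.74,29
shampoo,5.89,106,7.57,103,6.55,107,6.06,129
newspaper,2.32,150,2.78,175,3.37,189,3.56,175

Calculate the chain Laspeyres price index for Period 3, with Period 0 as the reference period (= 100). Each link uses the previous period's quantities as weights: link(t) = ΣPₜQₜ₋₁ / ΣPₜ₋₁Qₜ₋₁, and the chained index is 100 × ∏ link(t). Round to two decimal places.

Link Period 0→Period 1:
ΣP(Period 1)Q(Period 0) = 9.46×36 + 7.57×106 + 2.78×150 = 340.56 + 802.42 + 417 = 1559.98
ΣP(Period 0)Q(Period 0) = 7.58×36 + 5.89×106 + 2.32×150 = 272.88 + 624.34 + 348 = 1245.22
link = 1559.98/1245.22 = 1.252775
Link Period 1→Period 2:
ΣP(Period 2)Q(Period 1) = 9.02×33 + 6.55×103 + 3.37×175 = 297.66 + 674.65 + 589.75 = 1562.06
ΣP(Period 1)Q(Period 1) = 9.46×33 + 7.57×103 + 2.78×175 = 312.18 + 779.71 + 486.5 = 1578.39
link = 1562.06/1578.39 = 0.989654
Link Period 2→Period 3:
ΣP(Period 3)Q(Period 2) = 8.74×30 + 6.06×107 + 3.56×189 = 262.2 + 648.42 + 672.84 = 1583.46
ΣP(Period 2)Q(Period 2) = 9.02×30 + 6.55×107 + 3.37×189 = 270.6 + 700.85 + 636.93 = 1608.38
link = 1583.46/1608.38 = 0.984506
Chained index = 100 × 1.252775 × 0.989654 × 0.984506 = 122.0604

122.06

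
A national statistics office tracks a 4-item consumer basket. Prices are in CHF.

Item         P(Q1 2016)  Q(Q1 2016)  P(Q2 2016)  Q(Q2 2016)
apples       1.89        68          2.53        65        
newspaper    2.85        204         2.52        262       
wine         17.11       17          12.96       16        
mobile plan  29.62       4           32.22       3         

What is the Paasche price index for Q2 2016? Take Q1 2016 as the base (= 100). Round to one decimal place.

Paasche price index uses current-period quantities as weights.
ΣP(Q2 2016)·Q(Q2 2016) = 2.53×65 + 2.52×262 + 12.96×16 + 32.22×3 = 164.45 + 660.24 + 207.36 + 96.66 = 1128.71
ΣP(Q1 2016)·Q(Q2 2016) = 1.89×65 + 2.85×262 + 17.11×16 + 29.62×3 = 122.85 + 746.7 + 273.76 + 88.86 = 1232.17
Index = 1128.71 / 1232.17 × 100 = 91.6034

91.6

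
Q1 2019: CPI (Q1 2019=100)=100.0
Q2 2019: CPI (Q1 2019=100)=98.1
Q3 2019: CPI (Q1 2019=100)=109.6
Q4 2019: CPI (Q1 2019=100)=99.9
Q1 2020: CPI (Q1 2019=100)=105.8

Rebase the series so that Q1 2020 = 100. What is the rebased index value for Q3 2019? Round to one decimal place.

Rebased(Q3 2019) = 109.6 / 105.8 × 100 = 103.5917

103.6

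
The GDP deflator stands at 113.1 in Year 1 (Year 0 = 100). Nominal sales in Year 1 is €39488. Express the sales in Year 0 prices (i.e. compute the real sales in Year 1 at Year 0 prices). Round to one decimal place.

34914.2

Real = Nominal ÷ (Index/100) = 39488 ÷ (113.1/100)
     = 39488 ÷ 1.131 = 34914.2352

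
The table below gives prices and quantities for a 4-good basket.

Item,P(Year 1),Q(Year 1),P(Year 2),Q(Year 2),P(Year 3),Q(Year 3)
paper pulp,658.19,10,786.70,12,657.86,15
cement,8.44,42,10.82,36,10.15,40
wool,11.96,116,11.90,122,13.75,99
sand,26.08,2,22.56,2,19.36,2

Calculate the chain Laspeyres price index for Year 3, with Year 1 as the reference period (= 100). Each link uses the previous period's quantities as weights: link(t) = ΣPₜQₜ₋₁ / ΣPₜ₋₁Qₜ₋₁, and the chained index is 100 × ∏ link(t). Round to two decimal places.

102.49

Link Year 1→Year 2:
ΣP(Year 2)Q(Year 1) = 786.70×10 + 10.82×42 + 11.90×116 + 22.56×2 = 7867 + 454.44 + 1380.4 + 45.12 = 9746.96
ΣP(Year 1)Q(Year 1) = 658.19×10 + 8.44×42 + 11.96×116 + 26.08×2 = 6581.9 + 354.48 + 1387.36 + 52.16 = 8375.9
link = 9746.96/8375.9 = 1.163691
Link Year 2→Year 3:
ΣP(Year 3)Q(Year 2) = 657.86×12 + 10.15×36 + 13.75×122 + 19.36×2 = 7894.32 + 365.4 + 1677.5 + 38.72 = 9975.94
ΣP(Year 2)Q(Year 2) = 786.70×12 + 10.82×36 + 11.90×122 + 22.56×2 = 9440.4 + 389.52 + 1451.8 + 45.12 = 11326.84
link = 9975.94/11326.84 = 0.880735
Chained index = 100 × 1.163691 × 0.880735 = 102.4903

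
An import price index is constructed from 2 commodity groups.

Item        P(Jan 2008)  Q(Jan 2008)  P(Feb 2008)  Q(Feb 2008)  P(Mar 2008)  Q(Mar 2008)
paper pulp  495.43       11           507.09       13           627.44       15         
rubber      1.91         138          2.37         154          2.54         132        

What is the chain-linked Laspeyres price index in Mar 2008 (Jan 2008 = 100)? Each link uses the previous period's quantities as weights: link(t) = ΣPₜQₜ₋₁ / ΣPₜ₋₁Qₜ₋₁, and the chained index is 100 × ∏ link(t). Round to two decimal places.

126.99

Link Jan 2008→Feb 2008:
ΣP(Feb 2008)Q(Jan 2008) = 507.09×11 + 2.37×138 = 5577.99 + 327.06 = 5905.05
ΣP(Jan 2008)Q(Jan 2008) = 495.43×11 + 1.91×138 = 5449.73 + 263.58 = 5713.31
link = 5905.05/5713.31 = 1.033560
Link Feb 2008→Mar 2008:
ΣP(Mar 2008)Q(Feb 2008) = 627.44×13 + 2.54×154 = 8156.72 + 391.16 = 8547.88
ΣP(Feb 2008)Q(Feb 2008) = 507.09×13 + 2.37×154 = 6592.17 + 364.98 = 6957.15
link = 8547.88/6957.15 = 1.228647
Chained index = 100 × 1.033560 × 1.228647 = 126.9880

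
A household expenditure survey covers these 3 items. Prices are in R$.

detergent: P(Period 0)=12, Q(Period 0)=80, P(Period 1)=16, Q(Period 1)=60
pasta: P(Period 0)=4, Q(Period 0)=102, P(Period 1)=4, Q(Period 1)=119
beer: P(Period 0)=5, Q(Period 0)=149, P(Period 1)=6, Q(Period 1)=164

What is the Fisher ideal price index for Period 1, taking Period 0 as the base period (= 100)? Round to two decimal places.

121.11

Laspeyres component (base-period weights):
ΣP(Period 1)Q(Period 0) = 16×80 + 4×102 + 6×149 = 1280 + 408 + 894 = 2582
ΣP(Period 0)Q(Period 0) = 12×80 + 4×102 + 5×149 = 960 + 408 + 745 = 2113
L = 2582 / 2113 × 100 = 122.1959
Paasche component (current-period weights):
ΣP(Period 1)Q(Period 1) = 16×60 + 4×119 + 6×164 = 960 + 476 + 984 = 2420
ΣP(Period 0)Q(Period 1) = 12×60 + 4×119 + 5×164 = 720 + 476 + 820 = 2016
P = 2420 / 2016 × 100 = 120.0397
Fisher = √(L × P) = √(122.1959 × 120.0397) = 121.1130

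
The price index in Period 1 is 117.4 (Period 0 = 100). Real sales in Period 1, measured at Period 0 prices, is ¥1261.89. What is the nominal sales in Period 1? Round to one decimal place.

Nominal = Real × (Index/100) = 1261.89 × (117.4/100)
        = 1261.89 × 1.174 = 1481.4589

1481.5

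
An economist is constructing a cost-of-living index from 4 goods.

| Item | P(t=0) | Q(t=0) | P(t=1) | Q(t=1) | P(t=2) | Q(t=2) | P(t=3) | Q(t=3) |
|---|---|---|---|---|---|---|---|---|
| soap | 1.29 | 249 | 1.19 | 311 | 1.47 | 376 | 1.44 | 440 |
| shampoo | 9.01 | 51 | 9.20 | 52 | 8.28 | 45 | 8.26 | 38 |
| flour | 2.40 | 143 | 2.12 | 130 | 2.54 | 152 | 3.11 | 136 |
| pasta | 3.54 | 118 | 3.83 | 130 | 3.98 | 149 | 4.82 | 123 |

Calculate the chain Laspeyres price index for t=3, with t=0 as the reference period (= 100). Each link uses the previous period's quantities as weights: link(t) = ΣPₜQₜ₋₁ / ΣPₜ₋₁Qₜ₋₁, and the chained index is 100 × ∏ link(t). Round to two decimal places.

116.59

Link t=0→t=1:
ΣP(t=1)Q(t=0) = 1.19×249 + 9.20×51 + 2.12×143 + 3.83×118 = 296.31 + 469.2 + 303.16 + 451.94 = 1520.61
ΣP(t=0)Q(t=0) = 1.29×249 + 9.01×51 + 2.40×143 + 3.54×118 = 321.21 + 459.51 + 343.2 + 417.72 = 1541.64
link = 1520.61/1541.64 = 0.986359
Link t=1→t=2:
ΣP(t=2)Q(t=1) = 1.47×311 + 8.28×52 + 2.54×130 + 3.98×130 = 457.17 + 430.56 + 330.2 + 517.4 = 1735.33
ΣP(t=1)Q(t=1) = 1.19×311 + 9.20×52 + 2.12×130 + 3.83×130 = 370.09 + 478.4 + 275.6 + 497.9 = 1621.99
link = 1735.33/1621.99 = 1.069877
Link t=2→t=3:
ΣP(t=3)Q(t=2) = 1.44×376 + 8.26×45 + 3.11×152 + 4.82×149 = 541.44 + 371.7 + 472.72 + 718.18 = 2104.04
ΣP(t=2)Q(t=2) = 1.47×376 + 8.28×45 + 2.54×152 + 3.98×149 = 552.72 + 372.6 + 386.08 + 593.02 = 1904.42
link = 2104.04/1904.42 = 1.104819
Chained index = 100 × 0.986359 × 1.069877 × 1.104819 = 116.5897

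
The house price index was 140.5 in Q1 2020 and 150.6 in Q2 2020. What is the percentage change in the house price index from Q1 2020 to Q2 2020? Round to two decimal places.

Change = (150.6 − 140.5) / 140.5 × 100
       = 10.1 / 140.5 × 100 = 7.1886%

7.19%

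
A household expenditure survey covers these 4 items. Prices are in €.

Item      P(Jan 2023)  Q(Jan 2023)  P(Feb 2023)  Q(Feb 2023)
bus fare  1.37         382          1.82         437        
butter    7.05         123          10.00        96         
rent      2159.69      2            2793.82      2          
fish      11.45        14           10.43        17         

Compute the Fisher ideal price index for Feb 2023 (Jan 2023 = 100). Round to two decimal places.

130.18

Laspeyres component (base-period weights):
ΣP(Feb 2023)Q(Jan 2023) = 1.82×382 + 10.00×123 + 2793.82×2 + 10.43×14 = 695.24 + 1230 + 5587.64 + 146.02 = 7658.9
ΣP(Jan 2023)Q(Jan 2023) = 1.37×382 + 7.05×123 + 2159.69×2 + 11.45×14 = 523.34 + 867.15 + 4319.38 + 160.3 = 5870.17
L = 7658.9 / 5870.17 × 100 = 130.4715
Paasche component (current-period weights):
ΣP(Feb 2023)Q(Feb 2023) = 1.82×437 + 10.00×96 + 2793.82×2 + 10.43×17 = 795.34 + 960 + 5587.64 + 177.31 = 7520.29
ΣP(Jan 2023)Q(Feb 2023) = 1.37×437 + 7.05×96 + 2159.69×2 + 11.45×17 = 598.69 + 676.8 + 4319.38 + 194.65 = 5789.52
P = 7520.29 / 5789.52 × 100 = 129.8949
Fisher = √(L × P) = √(130.4715 × 129.8949) = 130.1829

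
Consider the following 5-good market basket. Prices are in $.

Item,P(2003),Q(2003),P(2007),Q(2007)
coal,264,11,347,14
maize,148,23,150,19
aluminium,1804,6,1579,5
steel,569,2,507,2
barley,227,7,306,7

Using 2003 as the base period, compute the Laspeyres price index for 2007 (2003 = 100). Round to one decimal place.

Laspeyres price index uses base-period quantities as weights.
ΣP(2007)·Q(2003) = 347×11 + 150×23 + 1579×6 + 507×2 + 306×7 = 3817 + 3450 + 9474 + 1014 + 2142 = 19897
ΣP(2003)·Q(2003) = 264×11 + 148×23 + 1804×6 + 569×2 + 227×7 = 2904 + 3404 + 10824 + 1138 + 1589 = 19859
Index = 19897 / 19859 × 100 = 100.1913

100.2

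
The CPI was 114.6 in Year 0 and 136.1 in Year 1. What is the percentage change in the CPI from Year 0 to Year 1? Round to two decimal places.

Change = (136.1 − 114.6) / 114.6 × 100
       = 21.5 / 114.6 × 100 = 18.7609%

18.76%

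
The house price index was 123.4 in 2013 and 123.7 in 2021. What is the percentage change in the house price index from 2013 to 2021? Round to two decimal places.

Change = (123.7 − 123.4) / 123.4 × 100
       = 0.3 / 123.4 × 100 = 0.2431%

0.24%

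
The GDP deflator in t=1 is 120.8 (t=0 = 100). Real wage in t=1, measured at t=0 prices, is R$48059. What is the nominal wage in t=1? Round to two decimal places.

Nominal = Real × (Index/100) = 48059 × (120.8/100)
        = 48059 × 1.208 = 58055.2720

58055.27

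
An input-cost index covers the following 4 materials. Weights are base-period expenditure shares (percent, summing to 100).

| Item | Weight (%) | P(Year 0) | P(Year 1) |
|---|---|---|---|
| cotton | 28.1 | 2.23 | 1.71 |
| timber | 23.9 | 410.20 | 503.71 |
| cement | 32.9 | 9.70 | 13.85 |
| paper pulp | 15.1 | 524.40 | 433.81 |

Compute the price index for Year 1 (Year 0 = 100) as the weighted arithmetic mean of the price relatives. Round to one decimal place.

110.4

cotton: 28.1 × (1.71/2.23) = 28.1 × 0.766816 = 21.5475
timber: 23.9 × (503.71/410.20) = 23.9 × 1.227962 = 29.3483
cement: 32.9 × (13.85/9.70) = 32.9 × 1.427835 = 46.9758
paper pulp: 15.1 × (433.81/524.40) = 15.1 × 0.827250 = 12.4915
Index = Σ wᵢ·(p₁ᵢ/p₀ᵢ) = 21.5475 + 29.3483 + 46.9758 + 12.4915 = 110.3631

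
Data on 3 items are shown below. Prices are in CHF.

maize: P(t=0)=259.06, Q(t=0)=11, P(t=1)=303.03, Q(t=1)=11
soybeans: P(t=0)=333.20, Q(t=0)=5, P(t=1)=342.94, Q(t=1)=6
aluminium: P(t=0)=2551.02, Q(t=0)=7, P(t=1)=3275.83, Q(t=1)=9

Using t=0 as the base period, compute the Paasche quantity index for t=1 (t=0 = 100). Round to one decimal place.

124.6

Paasche quantity index uses current-period prices as weights.
ΣP(t=1)·Q(t=1) = 303.03×11 + 342.94×6 + 3275.83×9 = 3333.33 + 2057.64 + 29482.47 = 34873.44
ΣP(t=1)·Q(t=0) = 303.03×11 + 342.94×5 + 3275.83×7 = 3333.33 + 1714.7 + 22930.81 = 27978.84
Index = 34873.44 / 27978.84 × 100 = 124.6422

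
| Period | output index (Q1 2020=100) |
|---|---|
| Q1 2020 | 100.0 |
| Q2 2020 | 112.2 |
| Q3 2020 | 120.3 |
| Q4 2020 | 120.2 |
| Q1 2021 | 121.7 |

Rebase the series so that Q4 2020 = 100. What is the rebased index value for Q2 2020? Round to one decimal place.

Rebased(Q2 2020) = 112.2 / 120.2 × 100 = 93.3444

93.3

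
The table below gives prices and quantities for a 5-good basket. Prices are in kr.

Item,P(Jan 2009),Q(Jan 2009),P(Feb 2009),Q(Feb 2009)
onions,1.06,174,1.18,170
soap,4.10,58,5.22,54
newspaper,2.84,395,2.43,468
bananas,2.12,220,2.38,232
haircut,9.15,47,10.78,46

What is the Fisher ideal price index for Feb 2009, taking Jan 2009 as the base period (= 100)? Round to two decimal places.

101.64

Laspeyres component (base-period weights):
ΣP(Feb 2009)Q(Jan 2009) = 1.18×174 + 5.22×58 + 2.43×395 + 2.38×220 + 10.78×47 = 205.32 + 302.76 + 959.85 + 523.6 + 506.66 = 2498.19
ΣP(Jan 2009)Q(Jan 2009) = 1.06×174 + 4.10×58 + 2.84×395 + 2.12×220 + 9.15×47 = 184.44 + 237.8 + 1121.8 + 466.4 + 430.05 = 2440.49
L = 2498.19 / 2440.49 × 100 = 102.3643
Paasche component (current-period weights):
ΣP(Feb 2009)Q(Feb 2009) = 1.18×170 + 5.22×54 + 2.43×468 + 2.38×232 + 10.78×46 = 200.6 + 281.88 + 1137.24 + 552.16 + 495.88 = 2667.76
ΣP(Jan 2009)Q(Feb 2009) = 1.06×170 + 4.10×54 + 2.84×468 + 2.12×232 + 9.15×46 = 180.2 + 221.4 + 1329.12 + 491.84 + 420.9 = 2643.46
P = 2667.76 / 2643.46 × 100 = 100.9192
Fisher = √(L × P) = √(102.3643 × 100.9192) = 101.6392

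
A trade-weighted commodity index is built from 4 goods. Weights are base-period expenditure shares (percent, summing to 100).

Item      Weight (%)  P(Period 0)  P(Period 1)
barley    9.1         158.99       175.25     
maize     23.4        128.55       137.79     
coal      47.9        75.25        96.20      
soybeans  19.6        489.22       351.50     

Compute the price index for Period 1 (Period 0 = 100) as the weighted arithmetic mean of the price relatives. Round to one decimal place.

barley: 9.1 × (175.25/158.99) = 9.1 × 1.102271 = 10.0307
maize: 23.4 × (137.79/128.55) = 23.4 × 1.071879 = 25.0820
coal: 47.9 × (96.20/75.25) = 47.9 × 1.278405 = 61.2356
soybeans: 19.6 × (351.50/489.22) = 19.6 × 0.718491 = 14.0824
Index = Σ wᵢ·(p₁ᵢ/p₀ᵢ) = 10.0307 + 25.0820 + 61.2356 + 14.0824 = 110.4307

110.4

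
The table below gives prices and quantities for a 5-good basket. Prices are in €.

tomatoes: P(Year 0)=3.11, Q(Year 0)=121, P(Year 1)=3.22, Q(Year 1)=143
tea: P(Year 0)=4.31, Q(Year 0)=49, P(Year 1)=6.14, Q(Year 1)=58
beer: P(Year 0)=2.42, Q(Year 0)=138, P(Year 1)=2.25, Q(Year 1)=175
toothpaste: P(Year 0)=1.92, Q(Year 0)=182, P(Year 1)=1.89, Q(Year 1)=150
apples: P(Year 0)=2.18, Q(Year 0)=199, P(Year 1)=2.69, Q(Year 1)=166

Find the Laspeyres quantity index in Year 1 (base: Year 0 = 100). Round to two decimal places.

103.72

Laspeyres quantity index uses base-period prices as weights.
ΣP(Year 0)·Q(Year 1) = 3.11×143 + 4.31×58 + 2.42×175 + 1.92×150 + 2.18×166 = 444.73 + 249.98 + 423.5 + 288 + 361.88 = 1768.09
ΣP(Year 0)·Q(Year 0) = 3.11×121 + 4.31×49 + 2.42×138 + 1.92×182 + 2.18×199 = 376.31 + 211.19 + 333.96 + 349.44 + 433.82 = 1704.72
Index = 1768.09 / 1704.72 × 100 = 103.7173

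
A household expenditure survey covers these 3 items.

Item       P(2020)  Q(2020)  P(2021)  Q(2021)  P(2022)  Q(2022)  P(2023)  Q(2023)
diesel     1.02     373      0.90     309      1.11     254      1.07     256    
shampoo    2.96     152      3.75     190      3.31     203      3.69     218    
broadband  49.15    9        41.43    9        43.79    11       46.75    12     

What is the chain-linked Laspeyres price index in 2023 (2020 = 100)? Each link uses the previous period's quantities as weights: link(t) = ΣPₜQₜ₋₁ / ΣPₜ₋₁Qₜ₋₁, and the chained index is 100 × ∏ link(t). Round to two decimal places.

Link 2020→2021:
ΣP(2021)Q(2020) = 0.90×373 + 3.75×152 + 41.43×9 = 335.7 + 570 + 372.87 = 1278.57
ΣP(2020)Q(2020) = 1.02×373 + 2.96×152 + 49.15×9 = 380.46 + 449.92 + 442.35 = 1272.73
link = 1278.57/1272.73 = 1.004589
Link 2021→2022:
ΣP(2022)Q(2021) = 1.11×309 + 3.31×190 + 43.79×9 = 342.99 + 628.9 + 394.11 = 1366
ΣP(2021)Q(2021) = 0.90×309 + 3.75×190 + 41.43×9 = 278.1 + 712.5 + 372.87 = 1363.47
link = 1366/1363.47 = 1.001856
Link 2022→2023:
ΣP(2023)Q(2022) = 1.07×254 + 3.69×203 + 46.75×11 = 271.78 + 749.07 + 514.25 = 1535.1
ΣP(2022)Q(2022) = 1.11×254 + 3.31×203 + 43.79×11 = 281.94 + 671.93 + 481.69 = 1435.56
link = 1535.1/1435.56 = 1.069339
Chained index = 100 × 1.004589 × 1.001856 × 1.069339 = 107.6239

107.62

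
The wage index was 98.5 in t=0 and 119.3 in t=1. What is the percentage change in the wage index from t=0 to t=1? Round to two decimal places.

21.12%

Change = (119.3 − 98.5) / 98.5 × 100
       = 20.8 / 98.5 × 100 = 21.1168%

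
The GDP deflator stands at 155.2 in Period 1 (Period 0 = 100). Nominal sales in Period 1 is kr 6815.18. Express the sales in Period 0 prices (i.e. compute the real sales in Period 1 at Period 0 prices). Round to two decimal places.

4391.22

Real = Nominal ÷ (Index/100) = 6815.18 ÷ (155.2/100)
     = 6815.18 ÷ 1.552 = 4391.2242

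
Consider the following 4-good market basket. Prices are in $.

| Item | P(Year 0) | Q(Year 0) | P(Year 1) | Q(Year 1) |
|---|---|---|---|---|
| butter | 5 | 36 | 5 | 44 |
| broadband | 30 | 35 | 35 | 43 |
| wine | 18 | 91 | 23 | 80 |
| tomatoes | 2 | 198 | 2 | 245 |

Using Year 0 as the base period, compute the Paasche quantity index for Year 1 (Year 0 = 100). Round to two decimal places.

104.13

Paasche quantity index uses current-period prices as weights.
ΣP(Year 1)·Q(Year 1) = 5×44 + 35×43 + 23×80 + 2×245 = 220 + 1505 + 1840 + 490 = 4055
ΣP(Year 1)·Q(Year 0) = 5×36 + 35×35 + 23×91 + 2×198 = 180 + 1225 + 2093 + 396 = 3894
Index = 4055 / 3894 × 100 = 104.1346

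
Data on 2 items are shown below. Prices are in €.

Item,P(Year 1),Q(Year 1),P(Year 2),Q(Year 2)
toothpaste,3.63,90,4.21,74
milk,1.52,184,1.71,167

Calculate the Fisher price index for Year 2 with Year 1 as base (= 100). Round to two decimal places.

114.33

Laspeyres component (base-period weights):
ΣP(Year 2)Q(Year 1) = 4.21×90 + 1.71×184 = 378.9 + 314.64 = 693.54
ΣP(Year 1)Q(Year 1) = 3.63×90 + 1.52×184 = 326.7 + 279.68 = 606.38
L = 693.54 / 606.38 × 100 = 114.3738
Paasche component (current-period weights):
ΣP(Year 2)Q(Year 2) = 4.21×74 + 1.71×167 = 311.54 + 285.57 = 597.11
ΣP(Year 1)Q(Year 2) = 3.63×74 + 1.52×167 = 268.62 + 253.84 = 522.46
P = 597.11 / 522.46 × 100 = 114.2882
Fisher = √(L × P) = √(114.3738 × 114.2882) = 114.3310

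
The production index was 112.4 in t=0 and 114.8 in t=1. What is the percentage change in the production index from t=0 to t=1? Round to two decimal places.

2.14%

Change = (114.8 − 112.4) / 112.4 × 100
       = 2.4 / 112.4 × 100 = 2.1352%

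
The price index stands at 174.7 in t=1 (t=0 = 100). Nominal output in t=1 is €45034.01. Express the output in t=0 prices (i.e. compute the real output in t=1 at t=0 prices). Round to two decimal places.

Real = Nominal ÷ (Index/100) = 45034.01 ÷ (174.7/100)
     = 45034.01 ÷ 1.747 = 25777.9107

25777.91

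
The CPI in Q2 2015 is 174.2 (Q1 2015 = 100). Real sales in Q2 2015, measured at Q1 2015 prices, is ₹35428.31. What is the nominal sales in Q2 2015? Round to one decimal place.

Nominal = Real × (Index/100) = 35428.31 × (174.2/100)
        = 35428.31 × 1.742 = 61716.1160

61716.1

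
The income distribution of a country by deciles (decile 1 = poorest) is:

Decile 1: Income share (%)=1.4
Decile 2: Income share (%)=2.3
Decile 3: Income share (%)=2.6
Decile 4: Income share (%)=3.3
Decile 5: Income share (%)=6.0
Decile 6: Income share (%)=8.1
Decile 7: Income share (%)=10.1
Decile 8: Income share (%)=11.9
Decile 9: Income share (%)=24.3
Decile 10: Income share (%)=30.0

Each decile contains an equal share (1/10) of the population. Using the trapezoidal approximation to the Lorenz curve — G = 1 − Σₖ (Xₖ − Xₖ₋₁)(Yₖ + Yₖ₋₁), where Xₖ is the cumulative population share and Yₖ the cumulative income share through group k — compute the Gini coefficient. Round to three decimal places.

0.480

Cumulative income shares Yₖ: 0.0140, 0.0370, 0.0630, 0.0960, 0.1560, 0.2370, 0.3380, 0.4570, 0.7000, 1.0000
Σ (Xₖ−Xₖ₋₁)(Yₖ+Yₖ₋₁) = (1/10)(0.0140+0.0000) + (1/10)(0.0370+0.0140) + (1/10)(0.0630+0.0370) + (1/10)(0.0960+0.0630) + (1/10)(0.1560+0.0960) + (1/10)(0.2370+0.1560) + (1/10)(0.3380+0.2370) + (1/10)(0.4570+0.3380) + (1/10)(0.7000+0.4570) + (1/10)(1.0000+0.7000)
  = 0.0014 + 0.0051 + 0.0100 + 0.0159 + 0.0252 + 0.0393 + 0.0575 + 0.0795 + 0.1157 + 0.1700 = 0.5196
G = 1 − 0.5196 = 0.4804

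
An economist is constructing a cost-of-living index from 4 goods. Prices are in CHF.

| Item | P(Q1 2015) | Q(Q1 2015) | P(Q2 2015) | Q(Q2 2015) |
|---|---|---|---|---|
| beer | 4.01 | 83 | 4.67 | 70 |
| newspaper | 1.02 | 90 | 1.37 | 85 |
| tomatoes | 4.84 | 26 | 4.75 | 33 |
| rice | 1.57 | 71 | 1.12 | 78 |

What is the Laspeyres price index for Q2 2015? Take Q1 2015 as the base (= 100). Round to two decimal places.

107.85

Laspeyres price index uses base-period quantities as weights.
ΣP(Q2 2015)·Q(Q1 2015) = 4.67×83 + 1.37×90 + 4.75×26 + 1.12×71 = 387.61 + 123.3 + 123.5 + 79.52 = 713.93
ΣP(Q1 2015)·Q(Q1 2015) = 4.01×83 + 1.02×90 + 4.84×26 + 1.57×71 = 332.83 + 91.8 + 125.84 + 111.47 = 661.94
Index = 713.93 / 661.94 × 100 = 107.8542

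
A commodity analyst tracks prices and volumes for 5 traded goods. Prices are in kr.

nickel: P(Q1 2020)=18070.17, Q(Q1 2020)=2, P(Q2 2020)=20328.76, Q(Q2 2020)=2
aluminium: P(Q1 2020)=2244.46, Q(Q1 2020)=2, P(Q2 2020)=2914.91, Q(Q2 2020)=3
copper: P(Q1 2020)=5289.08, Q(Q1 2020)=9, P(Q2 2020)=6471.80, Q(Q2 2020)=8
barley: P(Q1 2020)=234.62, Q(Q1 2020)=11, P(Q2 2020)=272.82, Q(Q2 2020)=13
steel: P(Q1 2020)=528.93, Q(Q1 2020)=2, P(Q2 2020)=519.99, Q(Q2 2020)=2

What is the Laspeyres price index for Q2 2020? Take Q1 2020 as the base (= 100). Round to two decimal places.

Laspeyres price index uses base-period quantities as weights.
ΣP(Q2 2020)·Q(Q1 2020) = 20328.76×2 + 2914.91×2 + 6471.80×9 + 272.82×11 + 519.99×2 = 40657.52 + 5829.82 + 58246.2 + 3001.02 + 1039.98 = 108774.54
ΣP(Q1 2020)·Q(Q1 2020) = 18070.17×2 + 2244.46×2 + 5289.08×9 + 234.62×11 + 528.93×2 = 36140.34 + 4488.92 + 47601.72 + 2580.82 + 1057.86 = 91869.66
Index = 108774.54 / 91869.66 × 100 = 118.4009

118.40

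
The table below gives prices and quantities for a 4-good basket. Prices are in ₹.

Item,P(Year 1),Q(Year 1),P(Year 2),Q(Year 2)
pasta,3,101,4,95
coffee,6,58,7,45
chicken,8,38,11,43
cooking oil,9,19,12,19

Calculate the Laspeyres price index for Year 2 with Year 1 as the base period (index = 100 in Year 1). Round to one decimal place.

129.3

Laspeyres price index uses base-period quantities as weights.
ΣP(Year 2)·Q(Year 1) = 4×101 + 7×58 + 11×38 + 12×19 = 404 + 406 + 418 + 228 = 1456
ΣP(Year 1)·Q(Year 1) = 3×101 + 6×58 + 8×38 + 9×19 = 303 + 348 + 304 + 171 = 1126
Index = 1456 / 1126 × 100 = 129.3073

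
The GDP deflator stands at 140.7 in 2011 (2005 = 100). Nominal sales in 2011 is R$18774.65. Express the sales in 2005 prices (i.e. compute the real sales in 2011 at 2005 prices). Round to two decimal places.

13343.75

Real = Nominal ÷ (Index/100) = 18774.65 ÷ (140.7/100)
     = 18774.65 ÷ 1.407 = 13343.7456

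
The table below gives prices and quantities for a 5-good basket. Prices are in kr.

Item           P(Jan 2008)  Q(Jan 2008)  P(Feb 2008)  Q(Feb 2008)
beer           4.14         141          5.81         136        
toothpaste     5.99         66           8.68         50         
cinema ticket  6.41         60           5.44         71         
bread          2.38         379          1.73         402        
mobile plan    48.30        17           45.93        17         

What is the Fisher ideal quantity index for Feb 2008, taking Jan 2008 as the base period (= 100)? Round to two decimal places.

Laspeyres component (base-period weights):
ΣP(Jan 2008)Q(Feb 2008) = 4.14×136 + 5.99×50 + 6.41×71 + 2.38×402 + 48.30×17 = 563.04 + 299.5 + 455.11 + 956.76 + 821.1 = 3095.51
ΣP(Jan 2008)Q(Jan 2008) = 4.14×141 + 5.99×66 + 6.41×60 + 2.38×379 + 48.30×17 = 583.74 + 395.34 + 384.6 + 902.02 + 821.1 = 3086.8
L = 3095.51 / 3086.8 × 100 = 100.2822
Paasche component (current-period weights):
ΣP(Feb 2008)Q(Feb 2008) = 5.81×136 + 8.68×50 + 5.44×71 + 1.73×402 + 45.93×17 = 790.16 + 434 + 386.24 + 695.46 + 780.81 = 3086.67
ΣP(Feb 2008)Q(Jan 2008) = 5.81×141 + 8.68×66 + 5.44×60 + 1.73×379 + 45.93×17 = 819.21 + 572.88 + 326.4 + 655.67 + 780.81 = 3154.97
P = 3086.67 / 3154.97 × 100 = 97.8352
Fisher = √(L × P) = √(100.2822 × 97.8352) = 99.0511

99.05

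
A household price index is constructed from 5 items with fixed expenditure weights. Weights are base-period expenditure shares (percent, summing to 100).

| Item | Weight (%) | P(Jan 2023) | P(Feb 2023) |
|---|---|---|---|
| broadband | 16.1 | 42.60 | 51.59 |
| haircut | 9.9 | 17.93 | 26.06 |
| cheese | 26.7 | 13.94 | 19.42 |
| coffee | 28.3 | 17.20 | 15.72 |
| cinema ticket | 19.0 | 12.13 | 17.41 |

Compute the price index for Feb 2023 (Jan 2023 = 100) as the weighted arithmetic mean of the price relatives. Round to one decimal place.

124.2

broadband: 16.1 × (51.59/42.60) = 16.1 × 1.211033 = 19.4976
haircut: 9.9 × (26.06/17.93) = 9.9 × 1.453430 = 14.3890
cheese: 26.7 × (19.42/13.94) = 26.7 × 1.393113 = 37.1961
coffee: 28.3 × (15.72/17.20) = 28.3 × 0.913953 = 25.8649
cinema ticket: 19.0 × (17.41/12.13) = 19.0 × 1.435284 = 27.2704
Index = Σ wᵢ·(p₁ᵢ/p₀ᵢ) = 19.4976 + 14.3890 + 37.1961 + 25.8649 + 27.2704 = 124.2180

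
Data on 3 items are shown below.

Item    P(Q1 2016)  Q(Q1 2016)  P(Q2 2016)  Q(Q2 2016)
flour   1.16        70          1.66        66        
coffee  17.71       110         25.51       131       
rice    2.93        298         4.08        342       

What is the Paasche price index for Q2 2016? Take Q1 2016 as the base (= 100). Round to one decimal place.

Paasche price index uses current-period quantities as weights.
ΣP(Q2 2016)·Q(Q2 2016) = 1.66×66 + 25.51×131 + 4.08×342 = 109.56 + 3341.81 + 1395.36 = 4846.73
ΣP(Q1 2016)·Q(Q2 2016) = 1.16×66 + 17.71×131 + 2.93×342 = 76.56 + 2320.01 + 1002.06 = 3398.63
Index = 4846.73 / 3398.63 × 100 = 142.6083

142.6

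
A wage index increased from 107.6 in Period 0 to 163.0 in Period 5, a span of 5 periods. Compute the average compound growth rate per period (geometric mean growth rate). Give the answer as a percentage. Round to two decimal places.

8.66%

Growth factor = (163.0/107.6)^(1/5) = (1.514870)^(1/5) = 1.086613
Growth rate = 1.086613 − 1 = 0.086613 = 8.6613%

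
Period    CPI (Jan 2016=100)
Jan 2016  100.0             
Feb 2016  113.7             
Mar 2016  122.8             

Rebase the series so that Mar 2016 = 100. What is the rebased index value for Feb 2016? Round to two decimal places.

Rebased(Feb 2016) = 113.7 / 122.8 × 100 = 92.5896

92.59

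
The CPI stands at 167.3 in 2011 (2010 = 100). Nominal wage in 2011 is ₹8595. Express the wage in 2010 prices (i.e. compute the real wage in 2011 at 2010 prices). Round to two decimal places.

5137.48

Real = Nominal ÷ (Index/100) = 8595 ÷ (167.3/100)
     = 8595 ÷ 1.673 = 5137.4776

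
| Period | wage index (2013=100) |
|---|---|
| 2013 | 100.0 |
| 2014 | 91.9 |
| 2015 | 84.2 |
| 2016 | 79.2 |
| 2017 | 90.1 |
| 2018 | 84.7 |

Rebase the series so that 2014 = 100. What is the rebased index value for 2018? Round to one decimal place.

Rebased(2018) = 84.7 / 91.9 × 100 = 92.1654

92.2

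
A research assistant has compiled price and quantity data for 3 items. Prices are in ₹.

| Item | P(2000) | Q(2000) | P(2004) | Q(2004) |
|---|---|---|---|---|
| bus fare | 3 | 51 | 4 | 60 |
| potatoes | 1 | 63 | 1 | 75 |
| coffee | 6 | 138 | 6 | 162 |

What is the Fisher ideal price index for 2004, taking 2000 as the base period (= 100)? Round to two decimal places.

Laspeyres component (base-period weights):
ΣP(2004)Q(2000) = 4×51 + 1×63 + 6×138 = 204 + 63 + 828 = 1095
ΣP(2000)Q(2000) = 3×51 + 1×63 + 6×138 = 153 + 63 + 828 = 1044
L = 1095 / 1044 × 100 = 104.8851
Paasche component (current-period weights):
ΣP(2004)Q(2004) = 4×60 + 1×75 + 6×162 = 240 + 75 + 972 = 1287
ΣP(2000)Q(2004) = 3×60 + 1×75 + 6×162 = 180 + 75 + 972 = 1227
P = 1287 / 1227 × 100 = 104.8900
Fisher = √(L × P) = √(104.8851 × 104.8900) = 104.8875

104.89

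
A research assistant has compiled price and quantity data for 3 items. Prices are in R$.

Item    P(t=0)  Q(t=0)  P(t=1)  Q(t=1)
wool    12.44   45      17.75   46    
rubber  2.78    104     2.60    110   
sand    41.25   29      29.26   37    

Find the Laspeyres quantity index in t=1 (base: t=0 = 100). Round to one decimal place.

Laspeyres quantity index uses base-period prices as weights.
ΣP(t=0)·Q(t=1) = 12.44×46 + 2.78×110 + 41.25×37 = 572.24 + 305.8 + 1526.25 = 2404.29
ΣP(t=0)·Q(t=0) = 12.44×45 + 2.78×104 + 41.25×29 = 559.8 + 289.12 + 1196.25 = 2045.17
Index = 2404.29 / 2045.17 × 100 = 117.5594

117.6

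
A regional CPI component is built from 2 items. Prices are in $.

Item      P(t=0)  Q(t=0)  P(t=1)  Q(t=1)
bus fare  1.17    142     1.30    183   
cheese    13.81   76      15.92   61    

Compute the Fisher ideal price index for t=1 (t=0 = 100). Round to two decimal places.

114.57

Laspeyres component (base-period weights):
ΣP(t=1)Q(t=0) = 1.30×142 + 15.92×76 = 184.6 + 1209.92 = 1394.52
ΣP(t=0)Q(t=0) = 1.17×142 + 13.81×76 = 166.14 + 1049.56 = 1215.7
L = 1394.52 / 1215.7 × 100 = 114.7092
Paasche component (current-period weights):
ΣP(t=1)Q(t=1) = 1.30×183 + 15.92×61 = 237.9 + 971.12 = 1209.02
ΣP(t=0)Q(t=1) = 1.17×183 + 13.81×61 = 214.11 + 842.41 = 1056.52
P = 1209.02 / 1056.52 × 100 = 114.4342
Fisher = √(L × P) = √(114.7092 × 114.4342) = 114.5716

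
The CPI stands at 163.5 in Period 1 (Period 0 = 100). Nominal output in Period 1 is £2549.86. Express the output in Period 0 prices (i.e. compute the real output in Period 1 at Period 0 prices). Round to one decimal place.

Real = Nominal ÷ (Index/100) = 2549.86 ÷ (163.5/100)
     = 2549.86 ÷ 1.635 = 1559.5474

1559.5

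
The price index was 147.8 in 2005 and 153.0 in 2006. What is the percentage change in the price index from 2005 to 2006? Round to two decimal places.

3.52%

Change = (153.0 − 147.8) / 147.8 × 100
       = 5.2 / 147.8 × 100 = 3.5183%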